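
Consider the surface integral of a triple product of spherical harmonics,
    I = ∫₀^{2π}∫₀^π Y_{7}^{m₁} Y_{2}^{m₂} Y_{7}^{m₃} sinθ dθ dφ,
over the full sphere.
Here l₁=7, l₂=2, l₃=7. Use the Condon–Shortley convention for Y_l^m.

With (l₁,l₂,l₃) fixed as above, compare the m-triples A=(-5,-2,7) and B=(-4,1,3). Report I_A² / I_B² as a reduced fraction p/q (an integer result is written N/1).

13/77

Same 7,2,7: normalisation and zero-m 3j drop out of the ratio.
A: Δ: 2! 12! 2! / 17! → 1/185640; sum: t=0:+1/1916006400 = 1/1916006400; 3j²(7 2 7; -5 -2 7) = Δ·Π!·Σ² = 1/340  (sign +1)
B: Δ: 2! 12! 2! / 17! → 1/185640; sum: t=1:−1/14515200 t=2:+1/4354560 = 1/6220800; 3j²(7 2 7; -4 1 3) = Δ·Π!·Σ² = 77/4420  (sign +1)
I_A²/I_B² = (1/340)/(77/4420) = 13/77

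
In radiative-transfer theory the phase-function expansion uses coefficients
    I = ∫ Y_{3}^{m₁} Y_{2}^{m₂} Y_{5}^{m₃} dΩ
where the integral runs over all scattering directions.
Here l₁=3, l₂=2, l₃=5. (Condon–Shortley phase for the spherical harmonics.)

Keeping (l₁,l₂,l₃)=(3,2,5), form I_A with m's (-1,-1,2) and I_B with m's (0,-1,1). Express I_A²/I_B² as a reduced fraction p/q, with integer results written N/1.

21/16

l's match ⇒ only the (l;m) 3-j factors differ between A and B.
A: triangle coeff Δ(3,2,5) = 1/2310; Σ_t [0,0]: t=0:+1/288 = 1/288; (3j)²=1/22 [(3 2 5; -1 -1 2)], sign=-1
B: triangle coeff Δ(3,2,5) = 1/2310; Σ_t [0,0]: t=0:+1/216 = 1/216; (3j)²=8/231 [(3 2 5; 0 -1 1)], sign=+1
I_A²/I_B² = (1/22)/(8/231) = 21/16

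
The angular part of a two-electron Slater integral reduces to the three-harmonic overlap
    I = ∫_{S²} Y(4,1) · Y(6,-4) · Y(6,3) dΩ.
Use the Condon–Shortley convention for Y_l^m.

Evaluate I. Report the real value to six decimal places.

m-sum 0 ✓  L=16 even ✓  2≤6≤10 ✓
Π(2lᵢ+1) = 9×13×13 = 1521
triangle coeff Δ(4,6,6) = 1/15315300
Σ_t [0,4]: t=0:+1/829440 t=1:−1/25920 t=2:+1/9216 t=3:−1/25920 t=4:+1/829440 = 7/207360
(3j)²=28/2431 [(4 6 6; 0 0 0)], sign=+1
Σ_t [0,2]: t=0:+1/207360 t=1:−1/120960 t=2:+1/967680 = -1/414720
(3j)²=21/4862 [(4 6 6; 1 -4 3)], sign=+1
⇒ 4πI² = 2646/34969
I = (+1)√(2646/34969/(4π)) = 0.07759762

0.077598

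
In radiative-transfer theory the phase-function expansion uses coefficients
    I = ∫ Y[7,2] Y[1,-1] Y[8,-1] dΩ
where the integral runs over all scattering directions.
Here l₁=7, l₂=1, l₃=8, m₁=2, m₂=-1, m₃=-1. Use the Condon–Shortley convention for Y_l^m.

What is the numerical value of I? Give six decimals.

Rules hold: Σm=0, L=16 even, 6≤8≤8.
N = 15·3·17 = 765
Δ = 0!·14!·2!/17! = 1/2040
Racah Σ t=0..0: t=0:+1/25401600 = 1/25401600
⇒ 3j(7 1 8; 0 0 0)² = 8/255, sgn +1
Racah Σ t=0..0: t=0:+1/87091200 = 1/87091200
⇒ 3j(7 1 8; 2 -1 -1)² = 7/680, sgn -1
4πI² = N·(3j₀)²·(3jₘ)² = 21/85
I = -1·√(0.247059/4π) = -0.14021525

-0.140215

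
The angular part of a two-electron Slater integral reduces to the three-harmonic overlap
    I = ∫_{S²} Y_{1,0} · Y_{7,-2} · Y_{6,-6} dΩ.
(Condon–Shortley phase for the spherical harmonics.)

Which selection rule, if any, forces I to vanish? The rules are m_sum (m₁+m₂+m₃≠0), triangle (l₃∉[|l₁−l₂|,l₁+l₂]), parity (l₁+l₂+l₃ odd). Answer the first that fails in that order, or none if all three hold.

m_sum

m₁+m₂+m₃ = 0 − 2 − 6 = -8  ✗
triangle: |1−7|=6 ≤ l₃=6 ≤ 1+7=8
parity: l₁+l₂+l₃ = 14 is even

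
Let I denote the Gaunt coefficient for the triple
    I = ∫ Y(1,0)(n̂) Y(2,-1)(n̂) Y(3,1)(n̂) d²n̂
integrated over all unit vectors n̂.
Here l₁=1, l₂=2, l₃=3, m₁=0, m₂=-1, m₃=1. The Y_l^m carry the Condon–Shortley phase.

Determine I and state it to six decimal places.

Checks pass: Σm=0; 6 even; l₃=3∈[1,3].
(2·1+1)(2·2+1)(2·3+1) = 105
Δ: 0! 2! 4! / 7! → 1/105
sum: t=0:+1/4 = 1/4
3j²(1 2 3; 0 0 0) = Δ·Π!·Σ² = 3/35  (sign -1)
sum: t=0:+1/6 = 1/6
3j²(1 2 3; 0 -1 1) = Δ·Π!·Σ² = 8/105  (sign +1)
combine: 4πI² = 105·3/35·8/105 = 24/35
take √, sign -1: I = -0.23359668

-0.233597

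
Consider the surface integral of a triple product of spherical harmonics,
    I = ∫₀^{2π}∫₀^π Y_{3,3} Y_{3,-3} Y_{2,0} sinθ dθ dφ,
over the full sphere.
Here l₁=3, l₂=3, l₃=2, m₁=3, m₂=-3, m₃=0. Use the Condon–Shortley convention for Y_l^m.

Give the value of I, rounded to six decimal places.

m-sum 0 ✓  L=8 even ✓  0≤2≤6 ✓
Π(2lᵢ+1) = 7×7×5 = 245
triangle coeff Δ(3,3,2) = 1/3780
Σ_t [1,3]: t=1:−1/24 t=2:+1/4 t=3:−1/24 = 1/6
(3j)²=4/105 [(3 3 2; 0 0 0)], sign=+1
Σ_t [0,0]: t=0:+1/96 = 1/96
(3j)²=5/84 [(3 3 2; 3 -3 0)], sign=+1
⇒ 4πI² = 5/9
I = (+1)√(5/9/(4π)) = 0.21026104

0.210261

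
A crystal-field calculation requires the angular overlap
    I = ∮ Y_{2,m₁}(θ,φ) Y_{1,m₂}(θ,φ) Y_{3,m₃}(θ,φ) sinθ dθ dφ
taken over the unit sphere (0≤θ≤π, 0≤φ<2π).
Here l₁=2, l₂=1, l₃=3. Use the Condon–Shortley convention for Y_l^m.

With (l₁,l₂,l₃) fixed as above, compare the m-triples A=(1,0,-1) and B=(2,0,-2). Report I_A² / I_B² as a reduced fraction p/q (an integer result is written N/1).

Shared (l₁,l₂,l₃)=(2,1,3): N and (l;000)² cancel in I_A²/I_B².
A: Δ = 0!·4!·2!/7! = 1/105; Racah Σ t=0..0: t=0:+1/6 = 1/6; ⇒ 3j(2 1 3; 1 0 -1)² = 8/105, sgn +1
B: Δ = 0!·4!·2!/7! = 1/105; Racah Σ t=0..0: t=0:+1/24 = 1/24; ⇒ 3j(2 1 3; 2 0 -2)² = 1/21, sgn -1
I_A²/I_B² = (8/105)/(1/21) = 8/5

8/5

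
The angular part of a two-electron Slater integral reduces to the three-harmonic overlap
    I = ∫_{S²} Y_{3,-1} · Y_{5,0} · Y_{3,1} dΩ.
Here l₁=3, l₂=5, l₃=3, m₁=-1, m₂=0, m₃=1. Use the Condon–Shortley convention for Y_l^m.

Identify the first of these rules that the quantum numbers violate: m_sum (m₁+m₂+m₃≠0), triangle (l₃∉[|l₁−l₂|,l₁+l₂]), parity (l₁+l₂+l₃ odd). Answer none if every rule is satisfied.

parity

Σmᵢ = 0  ✓
l₃∈[|l₁−l₂|,l₁+l₂]=[2,8], have l₃=3  ✓
Σlᵢ = 11 ⇒ odd  ✗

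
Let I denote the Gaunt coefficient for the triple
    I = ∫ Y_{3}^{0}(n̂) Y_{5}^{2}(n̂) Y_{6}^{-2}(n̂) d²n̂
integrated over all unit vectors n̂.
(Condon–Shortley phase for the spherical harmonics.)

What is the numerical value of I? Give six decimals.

Checks pass: Σm=0; 14 even; l₃=6∈[2,8].
(2·3+1)(2·5+1)(2·6+1) = 1001
Δ: 2! 4! 8! / 15! → 1/675675
sum: t=0:+1/8640 t=1:−1/2304 t=2:+1/8640 = -7/34560
3j²(3 5 6; 0 0 0) = Δ·Π!·Σ² = 7/429  (sign -1)
sum: t=0:+1/60480 t=1:−1/5760 t=2:+1/8640 = -1/24192
3j²(3 5 6; 0 2 -2) = Δ·Π!·Σ² = 8/3003  (sign -1)
combine: 4πI² = 1001·7/429·8/3003 = 56/1287
take √, sign +1: I = 0.05884368

0.058844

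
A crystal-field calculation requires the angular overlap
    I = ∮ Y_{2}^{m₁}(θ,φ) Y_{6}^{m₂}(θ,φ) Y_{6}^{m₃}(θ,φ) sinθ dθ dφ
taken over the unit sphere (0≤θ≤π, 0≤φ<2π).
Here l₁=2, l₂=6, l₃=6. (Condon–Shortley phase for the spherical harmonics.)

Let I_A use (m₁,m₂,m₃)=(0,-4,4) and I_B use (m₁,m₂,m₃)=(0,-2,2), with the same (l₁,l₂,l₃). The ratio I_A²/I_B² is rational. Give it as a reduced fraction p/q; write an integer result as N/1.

1/25

Shared (l₁,l₂,l₃)=(2,6,6): N and (l;000)² cancel in I_A²/I_B².
A: Δ = 2!·2!·10!/15! = 1/90090; Racah Σ t=0..2: t=0:+1/322560 t=1:−1/362880 t=2:+1/14515200 = 1/2419200; ⇒ 3j(2 6 6; 0 -4 4)² = 2/5005, sgn +1
B: Δ = 2!·2!·10!/15! = 1/90090; Racah Σ t=0..2: t=0:+1/69120 t=1:−1/30240 t=2:+1/322560 = -1/64512; ⇒ 3j(2 6 6; 0 -2 2)² = 10/1001, sgn -1
I_A²/I_B² = (2/5005)/(10/1001) = 1/25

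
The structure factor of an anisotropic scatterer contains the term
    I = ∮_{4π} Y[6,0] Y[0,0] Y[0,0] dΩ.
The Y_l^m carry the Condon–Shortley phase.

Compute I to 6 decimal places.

l₃=0 ∉ [6,6] — triangle fails ⇒ I = 0

0.000000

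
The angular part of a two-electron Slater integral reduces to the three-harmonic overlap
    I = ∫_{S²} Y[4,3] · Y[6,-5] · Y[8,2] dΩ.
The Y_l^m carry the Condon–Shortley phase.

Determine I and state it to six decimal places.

Rules hold: Σm=0, L=18 even, 2≤8≤10.
N = 9·13·17 = 1989
Δ = 2!·6!·10!/19! = 1/23279256
Racah Σ t=0..2: t=0:+1/1658880 t=1:−1/518400 t=2:+1/1658880 = -1/1382400
⇒ 3j(4 6 8; 0 0 0)² = 504/46189, sgn -1
Racah Σ t=0..1: t=0:+1/87091200 t=1:−1/2612736000 = 29/2612736000
⇒ 3j(4 6 8; 3 -5 2)² = 841/302328, sgn +1
4πI² = N·(3j₀)²·(3jₘ)² = 52983/877591
I = -1·√(0.0603732/4π) = -0.06931341

-0.069313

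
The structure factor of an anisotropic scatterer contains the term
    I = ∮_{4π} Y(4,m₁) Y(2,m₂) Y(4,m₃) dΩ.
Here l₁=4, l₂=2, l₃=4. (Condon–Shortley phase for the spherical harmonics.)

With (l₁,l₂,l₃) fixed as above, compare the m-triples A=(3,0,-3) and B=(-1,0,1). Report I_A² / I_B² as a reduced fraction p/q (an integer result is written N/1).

49/289

Same 4,2,4: normalisation and zero-m 3j drop out of the ratio.
A: Δ: 2! 6! 2! / 11! → 1/13860; sum: t=0:+1/480 t=1:−1/720 = 1/1440; 3j²(4 2 4; 3 0 -3) = Δ·Π!·Σ² = 7/1980  (sign -1)
B: Δ: 2! 6! 2! / 11! → 1/13860; sum: t=0:+1/480 t=1:−1/48 t=2:+1/144 = -17/1440; 3j²(4 2 4; -1 0 1) = Δ·Π!·Σ² = 289/13860  (sign +1)
I_A²/I_B² = (7/1980)/(289/13860) = 49/289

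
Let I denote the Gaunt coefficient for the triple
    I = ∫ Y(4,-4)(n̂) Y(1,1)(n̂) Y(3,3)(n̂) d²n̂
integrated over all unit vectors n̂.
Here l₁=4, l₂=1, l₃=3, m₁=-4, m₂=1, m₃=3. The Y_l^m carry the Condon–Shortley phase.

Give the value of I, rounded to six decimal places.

0.325735

Checks pass: Σm=0; 8 even; l₃=3∈[3,5].
(2·4+1)(2·1+1)(2·3+1) = 189
Δ: 2! 6! 0! / 9! → 1/252
sum: t=1:−1/36 = -1/36
3j²(4 1 3; 0 0 0) = Δ·Π!·Σ² = 4/63  (sign +1)
sum: t=2:+1/1440 = 1/1440
3j²(4 1 3; -4 1 3) = Δ·Π!·Σ² = 1/9  (sign +1)
combine: 4πI² = 189·4/63·1/9 = 4/3
take √, sign +1: I = 0.32573501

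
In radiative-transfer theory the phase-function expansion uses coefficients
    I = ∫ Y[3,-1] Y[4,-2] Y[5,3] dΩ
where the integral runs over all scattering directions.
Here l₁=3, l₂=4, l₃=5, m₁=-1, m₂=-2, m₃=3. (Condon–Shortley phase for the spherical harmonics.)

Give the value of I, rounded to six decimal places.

Checks pass: Σm=0; 12 even; l₃=5∈[1,7].
(2·3+1)(2·4+1)(2·5+1) = 693
Δ: 2! 4! 6! / 13! → 1/180180
sum: t=0:+1/576 t=1:−1/144 t=2:+1/576 = -1/288
3j²(3 4 5; 0 0 0) = Δ·Π!·Σ² = 20/1001  (sign +1)
sum: t=0:+1/2304 t=1:−1/720 t=2:+1/5760 = -1/1280
3j²(3 4 5; -1 -2 3) = Δ·Π!·Σ² = 27/1430  (sign -1)
combine: 4πI² = 693·20/1001·27/1430 = 486/1859
take √, sign -1: I = -0.14423595

-0.144236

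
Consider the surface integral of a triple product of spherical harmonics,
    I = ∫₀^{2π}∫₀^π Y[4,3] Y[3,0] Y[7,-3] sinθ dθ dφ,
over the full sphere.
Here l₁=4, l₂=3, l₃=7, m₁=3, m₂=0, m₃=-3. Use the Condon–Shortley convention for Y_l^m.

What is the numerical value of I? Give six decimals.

-0.147623

Rules hold: Σm=0, L=14 even, 1≤7≤7.
N = 9·7·15 = 945
Δ = 0!·8!·6!/15! = 1/45045
Racah Σ t=0..0: t=0:+1/20736 = 1/20736
⇒ 3j(4 3 7; 0 0 0)² = 35/1287, sgn -1
Racah Σ t=0..0: t=0:+1/181440 = 1/181440
⇒ 3j(4 3 7; 3 0 -3)² = 32/3003, sgn +1
4πI² = N·(3j₀)²·(3jₘ)² = 5600/20449
I = -1·√(0.273852/4π) = -0.14762267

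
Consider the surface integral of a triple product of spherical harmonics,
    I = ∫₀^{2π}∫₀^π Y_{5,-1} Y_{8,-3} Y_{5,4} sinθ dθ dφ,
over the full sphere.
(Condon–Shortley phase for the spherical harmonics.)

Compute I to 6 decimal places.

m-sum 0 ✓  L=18 even ✓  3≤5≤13 ✓
Π(2lᵢ+1) = 11×17×11 = 2057
triangle coeff Δ(5,8,5) = 1/37413090
Σ_t [3,5]: t=3:−1/1036800 t=4:+1/331776 t=5:−1/1036800 = 1/921600
(3j)²=490/46189 [(5 8 5; 0 0 0)], sign=-1
Σ_t [4,5]: t=4:+1/5806080 t=5:−1/29030400 = 1/7257600
(3j)²=64/4199 [(5 8 5; -1 -3 4)], sign=-1
⇒ 4πI² = 344960/1037153
I = (+1)√(344960/1037153/(4π)) = 0.16268894

0.162689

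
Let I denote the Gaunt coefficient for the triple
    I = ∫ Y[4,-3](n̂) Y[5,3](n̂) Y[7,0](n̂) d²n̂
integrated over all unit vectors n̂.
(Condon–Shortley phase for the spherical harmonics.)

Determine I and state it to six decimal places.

Checks pass: Σm=0; 16 even; l₃=7∈[1,9].
(2·4+1)(2·5+1)(2·7+1) = 1485
Δ: 2! 6! 8! / 17! → 1/6126120
sum: t=0:+1/69120 t=1:−1/20736 t=2:+1/69120 = -1/51840
3j²(4 5 7; 0 0 0) = Δ·Π!·Σ² = 280/21879  (sign +1)
sum: t=1:−1/3628800 t=2:+1/345600 = 19/7257600
3j²(4 5 7; -3 3 0) = Δ·Π!·Σ² = 2527/218790  (sign -1)
combine: 4πI² = 1485·280/21879·2527/218790 = 353780/1611753
take √, sign -1: I = -0.13216378

-0.132164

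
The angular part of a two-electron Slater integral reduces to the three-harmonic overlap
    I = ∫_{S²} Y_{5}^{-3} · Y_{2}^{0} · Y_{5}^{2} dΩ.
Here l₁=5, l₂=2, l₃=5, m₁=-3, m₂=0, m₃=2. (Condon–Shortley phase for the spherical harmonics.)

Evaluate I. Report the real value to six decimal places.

m-sum = -3 + 0 + 2 = -1 ≠ 0 ⇒ I = 0

0.000000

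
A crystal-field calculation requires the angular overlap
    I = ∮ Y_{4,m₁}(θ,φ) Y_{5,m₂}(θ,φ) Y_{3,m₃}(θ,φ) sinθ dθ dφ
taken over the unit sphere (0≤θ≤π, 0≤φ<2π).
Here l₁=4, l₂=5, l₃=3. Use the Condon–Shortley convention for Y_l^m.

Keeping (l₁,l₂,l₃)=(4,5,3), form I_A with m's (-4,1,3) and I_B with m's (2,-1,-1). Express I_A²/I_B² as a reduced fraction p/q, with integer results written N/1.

420/1849

l's match ⇒ only the (l;m) 3-j factors differ between A and B.
A: triangle coeff Δ(4,5,3) = 1/180180; Σ_t [6,6]: t=6:+1/34560 = 1/34560; (3j)²=1/429 [(4 5 3; -4 1 3)], sign=+1
B: triangle coeff Δ(4,5,3) = 1/180180; Σ_t [0,2]: t=0:+1/34560 t=1:−1/720 t=2:+1/384 = 43/34560; (3j)²=1849/180180 [(4 5 3; 2 -1 -1)], sign=+1
I_A²/I_B² = (1/429)/(1849/180180) = 420/1849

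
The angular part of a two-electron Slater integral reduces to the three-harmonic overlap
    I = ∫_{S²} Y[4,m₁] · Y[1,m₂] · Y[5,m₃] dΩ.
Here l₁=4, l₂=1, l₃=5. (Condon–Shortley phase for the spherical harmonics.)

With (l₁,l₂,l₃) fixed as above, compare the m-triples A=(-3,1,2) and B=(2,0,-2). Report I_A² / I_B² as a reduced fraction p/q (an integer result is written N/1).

1/7

l's match ⇒ only the (l;m) 3-j factors differ between A and B.
A: triangle coeff Δ(4,1,5) = 1/495; Σ_t [0,0]: t=0:+1/10080 = 1/10080; (3j)²=1/165 [(4 1 5; -3 1 2)], sign=-1
B: triangle coeff Δ(4,1,5) = 1/495; Σ_t [0,0]: t=0:+1/1440 = 1/1440; (3j)²=7/165 [(4 1 5; 2 0 -2)], sign=-1
I_A²/I_B² = (1/165)/(7/165) = 1/7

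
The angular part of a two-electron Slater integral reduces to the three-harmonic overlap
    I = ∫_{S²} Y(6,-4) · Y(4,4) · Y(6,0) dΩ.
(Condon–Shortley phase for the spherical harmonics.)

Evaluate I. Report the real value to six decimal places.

Rules hold: Σm=0, L=16 even, 2≤6≤10.
N = 13·9·13 = 1521
Δ = 4!·8!·4!/17! = 1/15315300
Racah Σ t=0..4: t=0:+1/829440 t=1:−1/25920 t=2:+1/9216 t=3:−1/25920 t=4:+1/829440 = 7/207360
⇒ 3j(6 4 6; 0 0 0)² = 28/2431, sgn +1
Racah Σ t=4..4: t=4:+1/829440 = 1/829440
⇒ 3j(6 4 6; -4 4 0)² = 35/2431, sgn +1
4πI² = N·(3j₀)²·(3jₘ)² = 8820/34969
I = +1·√(0.252223/4π) = 0.14167322

0.141673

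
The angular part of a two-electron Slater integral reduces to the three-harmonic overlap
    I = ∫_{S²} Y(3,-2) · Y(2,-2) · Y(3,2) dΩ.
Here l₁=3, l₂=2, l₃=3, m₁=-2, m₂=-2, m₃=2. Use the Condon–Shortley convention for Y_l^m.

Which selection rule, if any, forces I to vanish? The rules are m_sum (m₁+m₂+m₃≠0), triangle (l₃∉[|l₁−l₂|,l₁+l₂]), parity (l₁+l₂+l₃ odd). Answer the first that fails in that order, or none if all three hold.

azimuthal sum: -2 − 2 + 2 = -2  ✗
1 ≤ 3 ≤ 5 (triangle on l)
L = 3 + 2 + 3 = 8 (even)

m_sum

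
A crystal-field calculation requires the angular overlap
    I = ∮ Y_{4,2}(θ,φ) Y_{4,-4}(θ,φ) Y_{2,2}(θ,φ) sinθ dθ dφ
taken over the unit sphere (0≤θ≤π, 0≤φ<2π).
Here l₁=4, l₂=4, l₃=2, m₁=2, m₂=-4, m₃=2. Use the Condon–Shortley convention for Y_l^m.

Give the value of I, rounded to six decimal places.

Rules hold: Σm=0, L=10 even, 0≤2≤8.
N = 9·9·5 = 405
Δ = 6!·2!·2!/11! = 1/13860
Racah Σ t=2..4: t=2:+1/192 t=3:−1/36 t=4:+1/192 = -5/288
⇒ 3j(4 4 2; 0 0 0)² = 20/693, sgn -1
Racah Σ t=0..0: t=0:+1/2880 = 1/2880
⇒ 3j(4 4 2; 2 -4 2)² = 2/165, sgn +1
4πI² = N·(3j₀)²·(3jₘ)² = 120/847
I = -1·√(0.141677/4π) = -0.10618031

-0.106180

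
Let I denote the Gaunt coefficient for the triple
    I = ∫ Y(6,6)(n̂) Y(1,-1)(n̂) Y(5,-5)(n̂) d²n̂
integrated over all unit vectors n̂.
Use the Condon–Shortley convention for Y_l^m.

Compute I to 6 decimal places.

0.331940

m-sum 0 ✓  L=12 even ✓  5≤5≤7 ✓
Π(2lᵢ+1) = 13×3×11 = 429
triangle coeff Δ(6,1,5) = 1/858
Σ_t [1,1]: t=1:−1/14400 = -1/14400
(3j)²=6/143 [(6 1 5; 0 0 0)], sign=+1
Σ_t [0,0]: t=0:+1/7257600 = 1/7257600
(3j)²=1/13 [(6 1 5; 6 -1 -5)], sign=+1
⇒ 4πI² = 18/13
I = (+1)√(18/13/(4π)) = 0.33194004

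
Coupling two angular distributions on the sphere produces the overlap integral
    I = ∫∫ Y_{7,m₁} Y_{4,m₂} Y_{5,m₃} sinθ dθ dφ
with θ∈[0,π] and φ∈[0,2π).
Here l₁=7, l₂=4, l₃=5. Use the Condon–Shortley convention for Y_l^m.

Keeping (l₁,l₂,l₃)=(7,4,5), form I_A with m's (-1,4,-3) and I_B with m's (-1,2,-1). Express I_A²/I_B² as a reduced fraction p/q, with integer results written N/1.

1568/2523

Shared (l₁,l₂,l₃)=(7,4,5): N and (l;000)² cancel in I_A²/I_B².
A: Δ = 6!·8!·2!/17! = 1/6126120; Racah Σ t=6..6: t=6:+1/2073600 = 1/2073600; ⇒ 3j(7 4 5; -1 4 -3)² = 392/109395, sgn +1
B: Δ = 6!·8!·2!/17! = 1/6126120; Racah Σ t=4..6: t=4:+1/55296 t=5:−1/86400 t=6:+1/2073600 = 29/4147200; ⇒ 3j(7 4 5; -1 2 -1)² = 841/145860, sgn +1
I_A²/I_B² = (392/109395)/(841/145860) = 1568/2523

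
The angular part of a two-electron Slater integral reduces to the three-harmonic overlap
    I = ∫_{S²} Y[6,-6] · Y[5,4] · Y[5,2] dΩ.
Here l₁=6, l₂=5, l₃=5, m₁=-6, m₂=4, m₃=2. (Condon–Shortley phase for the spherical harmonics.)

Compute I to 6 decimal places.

-0.161540

Checks pass: Σm=0; 16 even; l₃=5∈[1,11].
(2·6+1)(2·5+1)(2·5+1) = 1573
Δ: 6! 6! 4! / 17! → 1/28588560
sum: t=1:−1/345600 t=2:+1/13824 t=3:−1/5184 t=4:+1/13824 t=5:−1/345600 = -7/129600
3j²(6 5 5; 0 0 0) = Δ·Π!·Σ² = 80/7293  (sign +1)
sum: t=6:+1/3110400 = 1/3110400
3j²(6 5 5; -6 4 2) = Δ·Π!·Σ² = 21/1105  (sign -1)
combine: 4πI² = 1573·80/7293·21/1105 = 1232/3757
take √, sign -1: I = -0.16153991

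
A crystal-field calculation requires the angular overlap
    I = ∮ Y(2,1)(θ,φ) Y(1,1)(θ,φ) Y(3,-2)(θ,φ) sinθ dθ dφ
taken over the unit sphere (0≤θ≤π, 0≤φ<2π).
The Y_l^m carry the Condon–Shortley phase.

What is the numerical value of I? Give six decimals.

Checks pass: Σm=0; 6 even; l₃=3∈[1,3].
(2·2+1)(2·1+1)(2·3+1) = 105
Δ: 0! 4! 2! / 7! → 1/105
sum: t=0:+1/4 = 1/4
3j²(2 1 3; 0 0 0) = Δ·Π!·Σ² = 3/35  (sign -1)
sum: t=0:+1/12 = 1/12
3j²(2 1 3; 1 1 -2) = Δ·Π!·Σ² = 2/21  (sign -1)
combine: 4πI² = 105·3/35·2/21 = 6/7
take √, sign +1: I = 0.26116903

0.261169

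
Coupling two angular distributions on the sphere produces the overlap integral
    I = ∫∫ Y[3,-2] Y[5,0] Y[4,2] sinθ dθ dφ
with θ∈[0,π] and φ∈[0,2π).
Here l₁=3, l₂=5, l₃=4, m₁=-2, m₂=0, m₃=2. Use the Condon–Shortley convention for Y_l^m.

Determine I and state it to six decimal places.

Checks pass: Σm=0; 12 even; l₃=4∈[2,8].
(2·3+1)(2·5+1)(2·4+1) = 693
Δ: 4! 2! 6! / 13! → 1/180180
sum: t=1:−1/576 t=2:+1/144 t=3:−1/576 = 1/288
3j²(3 5 4; 0 0 0) = Δ·Π!·Σ² = 20/1001  (sign +1)
sum: t=3:−1/576 t=4:+1/2880 = -1/720
3j²(3 5 4; -2 0 2) = Δ·Π!·Σ² = 80/3003  (sign -1)
combine: 4πI² = 693·20/1001·80/3003 = 4800/13013
take √, sign -1: I = -0.17132746

-0.171327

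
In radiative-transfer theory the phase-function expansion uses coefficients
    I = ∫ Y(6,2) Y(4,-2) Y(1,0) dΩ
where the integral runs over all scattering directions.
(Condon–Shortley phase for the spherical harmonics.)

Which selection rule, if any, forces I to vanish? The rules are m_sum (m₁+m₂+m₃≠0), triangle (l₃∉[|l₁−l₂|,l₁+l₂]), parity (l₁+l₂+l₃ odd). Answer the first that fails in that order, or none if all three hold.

Σmᵢ = 0  ✓
l₃∈[|l₁−l₂|,l₁+l₂]=[2,10], have l₃=1  ✗
Σlᵢ = 11 ⇒ odd

triangle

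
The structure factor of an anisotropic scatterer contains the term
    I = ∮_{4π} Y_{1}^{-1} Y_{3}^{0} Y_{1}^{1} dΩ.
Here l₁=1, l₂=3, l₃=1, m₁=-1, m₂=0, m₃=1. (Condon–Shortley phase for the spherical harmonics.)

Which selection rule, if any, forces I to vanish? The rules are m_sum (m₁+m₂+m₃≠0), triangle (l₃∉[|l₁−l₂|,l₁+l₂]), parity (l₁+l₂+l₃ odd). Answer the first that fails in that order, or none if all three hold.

m₁+m₂+m₃ = -1 + 0 + 1 = 0  ✓
triangle: |1−3|=2 ≤ l₃=1 ≤ 1+3=4  ✗
parity: l₁+l₂+l₃ = 5 is odd

triangle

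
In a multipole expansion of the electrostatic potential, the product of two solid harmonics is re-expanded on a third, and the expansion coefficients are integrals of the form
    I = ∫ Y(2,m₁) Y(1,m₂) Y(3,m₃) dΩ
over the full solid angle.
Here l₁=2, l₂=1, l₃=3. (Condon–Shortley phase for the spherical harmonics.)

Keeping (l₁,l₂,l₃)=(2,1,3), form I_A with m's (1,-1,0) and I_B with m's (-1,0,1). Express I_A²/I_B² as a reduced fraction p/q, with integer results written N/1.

Shared (l₁,l₂,l₃)=(2,1,3): N and (l;000)² cancel in I_A²/I_B².
A: Δ = 0!·4!·2!/7! = 1/105; Racah Σ t=0..0: t=0:+1/12 = 1/12; ⇒ 3j(2 1 3; 1 -1 0)² = 1/35, sgn -1
B: Δ = 0!·4!·2!/7! = 1/105; Racah Σ t=0..0: t=0:+1/6 = 1/6; ⇒ 3j(2 1 3; -1 0 1)² = 8/105, sgn +1
I_A²/I_B² = (1/35)/(8/105) = 3/8

3/8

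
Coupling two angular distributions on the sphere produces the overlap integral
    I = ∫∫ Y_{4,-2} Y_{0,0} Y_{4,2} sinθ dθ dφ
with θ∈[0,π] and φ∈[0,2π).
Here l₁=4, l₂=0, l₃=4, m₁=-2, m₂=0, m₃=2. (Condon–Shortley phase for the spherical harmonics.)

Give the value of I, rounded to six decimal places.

Rules hold: Σm=0, L=8 even, 4≤4≤4.
N = 9·1·9 = 81
Δ = 0!·8!·0!/9! = 1/9
Racah Σ t=0..0: t=0:+1/576 = 1/576
⇒ 3j(4 0 4; 0 0 0)² = 1/9, sgn +1
Racah Σ t=0..0: t=0:+1/1440 = 1/1440
⇒ 3j(4 0 4; -2 0 2)² = 1/9, sgn +1
4πI² = N·(3j₀)²·(3jₘ)² = 1/1
I = +1·√(1/4π) = 0.28209479

0.282095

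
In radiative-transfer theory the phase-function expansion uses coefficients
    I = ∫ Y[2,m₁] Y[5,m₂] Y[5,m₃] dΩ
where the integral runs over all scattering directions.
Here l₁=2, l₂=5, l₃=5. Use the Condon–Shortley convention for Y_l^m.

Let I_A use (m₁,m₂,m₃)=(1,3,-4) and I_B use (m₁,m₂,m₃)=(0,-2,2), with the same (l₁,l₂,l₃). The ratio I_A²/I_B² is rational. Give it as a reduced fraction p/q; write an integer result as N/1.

49/12

Same 2,5,5: normalisation and zero-m 3j drop out of the ratio.
A: Δ: 2! 2! 8! / 13! → 1/38610; sum: t=0:+1/80640 t=1:−1/10080 = -1/11520; 3j²(2 5 5; 1 3 -4) = Δ·Π!·Σ² = 49/1430  (sign +1)
B: Δ: 2! 2! 8! / 13! → 1/38610; sum: t=0:+1/2880 t=1:−1/1440 t=2:+1/20160 = -1/3360; 3j²(2 5 5; 0 -2 2) = Δ·Π!·Σ² = 6/715  (sign +1)
I_A²/I_B² = (49/1430)/(6/715) = 49/12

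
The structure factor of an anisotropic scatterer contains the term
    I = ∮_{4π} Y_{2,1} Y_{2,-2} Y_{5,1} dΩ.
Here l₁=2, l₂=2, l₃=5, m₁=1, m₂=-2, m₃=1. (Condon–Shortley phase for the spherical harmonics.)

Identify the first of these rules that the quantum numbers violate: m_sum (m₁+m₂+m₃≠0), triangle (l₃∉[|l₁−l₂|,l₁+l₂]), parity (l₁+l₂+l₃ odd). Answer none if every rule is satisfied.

azimuthal sum: 1 − 2 + 1 = 0  ✓
0 ≤ 5 ≤ 4 (triangle on l)  ✗
L = 2 + 2 + 5 = 9 (odd)

triangle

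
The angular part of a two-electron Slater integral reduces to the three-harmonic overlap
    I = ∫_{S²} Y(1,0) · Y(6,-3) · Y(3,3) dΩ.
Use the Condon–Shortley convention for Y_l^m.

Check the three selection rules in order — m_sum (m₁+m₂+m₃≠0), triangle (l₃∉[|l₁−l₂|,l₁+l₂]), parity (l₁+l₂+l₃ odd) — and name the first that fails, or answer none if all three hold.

m₁+m₂+m₃ = 0 − 3 + 3 = 0  ✓
triangle: |1−6|=5 ≤ l₃=3 ≤ 1+6=7  ✗
parity: l₁+l₂+l₃ = 10 is even

triangle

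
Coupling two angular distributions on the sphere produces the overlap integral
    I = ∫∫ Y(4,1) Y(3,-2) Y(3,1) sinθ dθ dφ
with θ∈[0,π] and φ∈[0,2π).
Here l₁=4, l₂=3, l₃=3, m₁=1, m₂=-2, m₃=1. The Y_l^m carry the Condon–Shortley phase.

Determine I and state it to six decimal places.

0.145070

m-sum 0 ✓  L=10 even ✓  1≤3≤7 ✓
Π(2lᵢ+1) = 9×7×7 = 441
triangle coeff Δ(4,3,3) = 1/34650
Σ_t [1,3]: t=1:−1/72 t=2:+1/16 t=3:−1/72 = 5/144
(3j)²=2/77 [(4 3 3; 0 0 0)], sign=-1
Σ_t [0,1]: t=0:+1/144 t=1:−1/48 = -1/72
(3j)²=16/693 [(4 3 3; 1 -2 1)], sign=-1
⇒ 4πI² = 32/121
I = (+1)√(32/121/(4π)) = 0.14506992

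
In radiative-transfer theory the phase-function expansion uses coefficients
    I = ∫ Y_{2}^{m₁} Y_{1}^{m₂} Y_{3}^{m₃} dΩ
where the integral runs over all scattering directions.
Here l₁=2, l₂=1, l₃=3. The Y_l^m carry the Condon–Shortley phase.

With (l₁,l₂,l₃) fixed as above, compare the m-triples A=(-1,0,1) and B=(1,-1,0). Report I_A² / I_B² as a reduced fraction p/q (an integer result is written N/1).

Same 2,1,3: normalisation and zero-m 3j drop out of the ratio.
A: Δ: 0! 4! 2! / 7! → 1/105; sum: t=0:+1/6 = 1/6; 3j²(2 1 3; -1 0 1) = Δ·Π!·Σ² = 8/105  (sign +1)
B: Δ: 0! 4! 2! / 7! → 1/105; sum: t=0:+1/12 = 1/12; 3j²(2 1 3; 1 -1 0) = Δ·Π!·Σ² = 1/35  (sign -1)
I_A²/I_B² = (8/105)/(1/35) = 8/3

8/3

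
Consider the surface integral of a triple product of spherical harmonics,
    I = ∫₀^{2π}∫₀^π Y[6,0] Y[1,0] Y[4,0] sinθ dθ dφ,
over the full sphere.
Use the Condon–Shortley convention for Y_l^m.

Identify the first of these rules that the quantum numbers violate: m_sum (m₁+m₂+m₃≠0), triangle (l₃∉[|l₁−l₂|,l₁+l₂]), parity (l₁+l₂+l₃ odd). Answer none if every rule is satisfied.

triangle

Σmᵢ = 0  ✓
l₃∈[|l₁−l₂|,l₁+l₂]=[5,7], have l₃=4  ✗
Σlᵢ = 11 ⇒ odd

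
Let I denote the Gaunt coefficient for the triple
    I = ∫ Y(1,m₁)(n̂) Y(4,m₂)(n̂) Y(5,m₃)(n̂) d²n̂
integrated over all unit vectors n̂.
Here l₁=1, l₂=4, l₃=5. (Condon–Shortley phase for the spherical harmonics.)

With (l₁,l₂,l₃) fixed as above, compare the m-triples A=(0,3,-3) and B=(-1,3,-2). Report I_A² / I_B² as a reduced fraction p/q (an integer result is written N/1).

Shared (l₁,l₂,l₃)=(1,4,5): N and (l;000)² cancel in I_A²/I_B².
A: Δ = 0!·2!·8!/11! = 1/495; Racah Σ t=0..0: t=0:+1/5040 = 1/5040; ⇒ 3j(1 4 5; 0 3 -3)² = 16/495, sgn +1
B: Δ = 0!·2!·8!/11! = 1/495; Racah Σ t=0..0: t=0:+1/10080 = 1/10080; ⇒ 3j(1 4 5; -1 3 -2)² = 1/165, sgn -1
I_A²/I_B² = (16/495)/(1/165) = 16/3

16/3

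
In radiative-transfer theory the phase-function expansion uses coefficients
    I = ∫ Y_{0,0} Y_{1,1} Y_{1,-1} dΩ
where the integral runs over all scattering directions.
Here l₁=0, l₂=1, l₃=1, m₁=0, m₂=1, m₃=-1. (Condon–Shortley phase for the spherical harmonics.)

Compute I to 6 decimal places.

-0.282095

Checks pass: Σm=0; 2 even; l₃=1∈[1,1].
(2·0+1)(2·1+1)(2·1+1) = 9
Δ: 0! 0! 2! / 3! → 1/3
sum: t=0:+1/1 = 1/1
3j²(0 1 1; 0 0 0) = Δ·Π!·Σ² = 1/3  (sign -1)
sum: t=0:+1/2 = 1/2
3j²(0 1 1; 0 1 -1) = Δ·Π!·Σ² = 1/3  (sign +1)
combine: 4πI² = 9·1/3·1/3 = 1/1
take √, sign -1: I = -0.28209479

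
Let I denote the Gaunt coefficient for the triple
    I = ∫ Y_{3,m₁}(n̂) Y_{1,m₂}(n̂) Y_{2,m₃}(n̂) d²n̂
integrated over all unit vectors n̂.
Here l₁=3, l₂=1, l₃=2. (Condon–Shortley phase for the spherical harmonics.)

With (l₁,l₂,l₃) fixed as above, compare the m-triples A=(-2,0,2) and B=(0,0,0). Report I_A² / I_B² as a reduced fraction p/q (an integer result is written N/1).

Shared (l₁,l₂,l₃)=(3,1,2): N and (l;000)² cancel in I_A²/I_B².
A: Δ = 2!·4!·0!/7! = 1/105; Racah Σ t=1..1: t=1:−1/24 = -1/24; ⇒ 3j(3 1 2; -2 0 2)² = 1/21, sgn -1
B: Δ = 2!·4!·0!/7! = 1/105; Racah Σ t=1..1: t=1:−1/4 = -1/4; ⇒ 3j(3 1 2; 0 0 0)² = 3/35, sgn -1
I_A²/I_B² = (1/21)/(3/35) = 5/9

5/9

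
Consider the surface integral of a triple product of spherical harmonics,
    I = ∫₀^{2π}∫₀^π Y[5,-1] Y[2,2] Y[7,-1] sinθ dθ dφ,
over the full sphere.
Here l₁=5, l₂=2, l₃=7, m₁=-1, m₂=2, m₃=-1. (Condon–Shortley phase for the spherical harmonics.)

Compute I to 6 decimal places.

-0.094812

Rules hold: Σm=0, L=14 even, 3≤7≤7.
N = 11·5·15 = 825
Δ = 0!·10!·4!/15! = 1/15015
Racah Σ t=0..0: t=0:+1/57600 = 1/57600
⇒ 3j(5 2 7; 0 0 0)² = 21/715, sgn -1
Racah Σ t=0..0: t=0:+1/414720 = 1/414720
⇒ 3j(5 2 7; -1 2 -1)² = 2/429, sgn +1
4πI² = N·(3j₀)²·(3jₘ)² = 210/1859
I = -1·√(0.112964/4π) = -0.09481237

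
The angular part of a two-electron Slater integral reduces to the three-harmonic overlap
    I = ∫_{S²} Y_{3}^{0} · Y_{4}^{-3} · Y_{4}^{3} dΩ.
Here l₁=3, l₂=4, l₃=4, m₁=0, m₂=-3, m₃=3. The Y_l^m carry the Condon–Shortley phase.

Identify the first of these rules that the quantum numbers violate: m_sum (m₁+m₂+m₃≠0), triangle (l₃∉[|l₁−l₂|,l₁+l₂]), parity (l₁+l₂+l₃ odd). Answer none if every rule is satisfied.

m₁+m₂+m₃ = 0 − 3 + 3 = 0  ✓
triangle: |3−4|=1 ≤ l₃=4 ≤ 3+4=7  ✓
parity: l₁+l₂+l₃ = 11 is odd  ✗

parity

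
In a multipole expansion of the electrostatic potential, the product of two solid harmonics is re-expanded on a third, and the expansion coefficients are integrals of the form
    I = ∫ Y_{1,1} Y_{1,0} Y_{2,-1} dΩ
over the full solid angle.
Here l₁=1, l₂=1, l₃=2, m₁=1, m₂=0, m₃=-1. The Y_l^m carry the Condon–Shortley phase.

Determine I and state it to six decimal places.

Rules hold: Σm=0, L=4 even, 0≤2≤2.
N = 3·3·5 = 45
Δ = 0!·2!·2!/5! = 1/30
Racah Σ t=0..0: t=0:+1/1 = 1/1
⇒ 3j(1 1 2; 0 0 0)² = 2/15, sgn +1
Racah Σ t=0..0: t=0:+1/2 = 1/2
⇒ 3j(1 1 2; 1 0 -1)² = 1/10, sgn -1
4πI² = N·(3j₀)²·(3jₘ)² = 3/5
I = -1·√(0.6/4π) = -0.21850969

-0.218510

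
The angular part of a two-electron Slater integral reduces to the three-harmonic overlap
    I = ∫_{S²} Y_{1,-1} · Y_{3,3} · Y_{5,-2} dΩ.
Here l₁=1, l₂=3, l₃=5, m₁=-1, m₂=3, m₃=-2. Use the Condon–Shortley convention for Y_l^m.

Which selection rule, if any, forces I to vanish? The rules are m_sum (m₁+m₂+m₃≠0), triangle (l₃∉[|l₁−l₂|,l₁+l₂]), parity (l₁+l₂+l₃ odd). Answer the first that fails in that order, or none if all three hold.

azimuthal sum: -1 + 3 − 2 = 0  ✓
2 ≤ 5 ≤ 4 (triangle on l)  ✗
L = 1 + 3 + 5 = 9 (odd)

triangle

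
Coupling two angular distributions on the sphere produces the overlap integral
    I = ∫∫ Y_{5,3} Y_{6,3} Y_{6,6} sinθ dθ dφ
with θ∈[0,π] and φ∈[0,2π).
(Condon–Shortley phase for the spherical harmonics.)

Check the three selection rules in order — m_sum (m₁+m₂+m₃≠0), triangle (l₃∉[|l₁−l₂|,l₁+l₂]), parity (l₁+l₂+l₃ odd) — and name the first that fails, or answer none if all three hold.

m₁+m₂+m₃ = 3 + 3 + 6 = 12  ✗
triangle: |5−6|=1 ≤ l₃=6 ≤ 5+6=11
parity: l₁+l₂+l₃ = 17 is odd

m_sum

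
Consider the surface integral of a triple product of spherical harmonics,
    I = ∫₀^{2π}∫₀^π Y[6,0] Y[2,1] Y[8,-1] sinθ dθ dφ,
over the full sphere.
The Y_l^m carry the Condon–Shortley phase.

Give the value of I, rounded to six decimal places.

Checks pass: Σm=0; 16 even; l₃=8∈[4,8].
(2·6+1)(2·2+1)(2·8+1) = 1105
Δ: 0! 12! 4! / 17! → 1/30940
sum: t=0:+1/2073600 = 1/2073600
3j²(6 2 8; 0 0 0) = Δ·Π!·Σ² = 28/1105  (sign +1)
sum: t=0:+1/3110400 = 1/3110400
3j²(6 2 8; 0 1 -1) = Δ·Π!·Σ² = 21/1105  (sign -1)
combine: 4πI² = 1105·28/1105·21/1105 = 588/1105
take √, sign -1: I = -0.20577973

-0.205780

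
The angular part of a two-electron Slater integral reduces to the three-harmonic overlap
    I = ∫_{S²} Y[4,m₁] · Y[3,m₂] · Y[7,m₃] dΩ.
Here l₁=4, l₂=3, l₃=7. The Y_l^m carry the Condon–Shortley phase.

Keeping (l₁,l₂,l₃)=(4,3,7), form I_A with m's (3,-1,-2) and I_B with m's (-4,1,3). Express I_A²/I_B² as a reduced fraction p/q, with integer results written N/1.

Shared (l₁,l₂,l₃)=(4,3,7): N and (l;000)² cancel in I_A²/I_B².
A: Δ = 0!·8!·6!/15! = 1/45045; Racah Σ t=0..0: t=0:+1/241920 = 1/241920; ⇒ 3j(4 3 7; 3 -1 -2)² = 4/1001, sgn -1
B: Δ = 0!·8!·6!/15! = 1/45045; Racah Σ t=0..0: t=0:+1/1935360 = 1/1935360; ⇒ 3j(4 3 7; -4 1 3)² = 1/1001, sgn +1
I_A²/I_B² = (4/1001)/(1/1001) = 4/1

4/1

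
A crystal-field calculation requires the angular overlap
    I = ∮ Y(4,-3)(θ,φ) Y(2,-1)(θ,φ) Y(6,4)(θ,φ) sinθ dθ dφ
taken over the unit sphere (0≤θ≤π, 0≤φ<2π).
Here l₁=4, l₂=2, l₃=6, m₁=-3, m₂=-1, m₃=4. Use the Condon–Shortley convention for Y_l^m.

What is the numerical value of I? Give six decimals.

0.246389

m-sum 0 ✓  L=12 even ✓  2≤6≤6 ✓
Π(2lᵢ+1) = 9×5×13 = 585
triangle coeff Δ(4,2,6) = 1/6435
Σ_t [0,0]: t=0:+1/2304 = 1/2304
(3j)²=5/143 [(4 2 6; 0 0 0)], sign=+1
Σ_t [0,0]: t=0:+1/30240 = 1/30240
(3j)²=16/429 [(4 2 6; -3 -1 4)], sign=+1
⇒ 4πI² = 1200/1573
I = (+1)√(1200/1573/(4π)) = 0.24638901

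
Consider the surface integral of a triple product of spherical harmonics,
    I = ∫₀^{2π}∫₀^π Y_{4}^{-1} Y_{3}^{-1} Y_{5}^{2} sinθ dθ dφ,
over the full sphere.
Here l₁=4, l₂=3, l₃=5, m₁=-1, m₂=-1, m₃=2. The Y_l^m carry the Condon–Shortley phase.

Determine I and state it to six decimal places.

0.148044

Checks pass: Σm=0; 12 even; l₃=5∈[1,7].
(2·4+1)(2·3+1)(2·5+1) = 693
Δ: 2! 6! 4! / 13! → 1/180180
sum: t=0:+1/576 t=1:−1/144 t=2:+1/576 = -1/288
3j²(4 3 5; 0 0 0) = Δ·Π!·Σ² = 20/1001  (sign +1)
sum: t=0:+1/960 t=1:−1/288 t=2:+1/1728 = -1/540
3j²(4 3 5; -1 -1 2) = Δ·Π!·Σ² = 128/6435  (sign +1)
combine: 4πI² = 693·20/1001·128/6435 = 512/1859
take √, sign +1: I = 0.14804384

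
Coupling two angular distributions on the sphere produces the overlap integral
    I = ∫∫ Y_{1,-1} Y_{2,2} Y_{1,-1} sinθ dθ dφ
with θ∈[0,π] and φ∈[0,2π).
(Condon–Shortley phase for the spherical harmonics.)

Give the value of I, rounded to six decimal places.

0.309019

m-sum 0 ✓  L=4 even ✓  1≤1≤3 ✓
Π(2lᵢ+1) = 3×5×3 = 45
triangle coeff Δ(1,2,1) = 1/30
Σ_t [1,1]: t=1:−1/1 = -1/1
(3j)²=2/15 [(1 2 1; 0 0 0)], sign=+1
Σ_t [2,2]: t=2:+1/4 = 1/4
(3j)²=1/5 [(1 2 1; -1 2 -1)], sign=+1
⇒ 4πI² = 6/5
I = (+1)√(6/5/(4π)) = 0.30901936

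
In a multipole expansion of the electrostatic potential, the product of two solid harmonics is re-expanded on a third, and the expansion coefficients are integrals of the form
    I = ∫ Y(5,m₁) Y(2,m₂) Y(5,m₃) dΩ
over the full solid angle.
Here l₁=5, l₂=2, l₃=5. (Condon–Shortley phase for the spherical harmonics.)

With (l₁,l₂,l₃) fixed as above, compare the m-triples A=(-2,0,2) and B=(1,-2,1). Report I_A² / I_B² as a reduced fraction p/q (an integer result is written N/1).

Shared (l₁,l₂,l₃)=(5,2,5): N and (l;000)² cancel in I_A²/I_B².
A: Δ = 2!·8!·2!/13! = 1/38610; Racah Σ t=0..2: t=0:+1/20160 t=1:−1/1440 t=2:+1/2880 = -1/3360; ⇒ 3j(5 2 5; -2 0 2)² = 6/715, sgn +1
B: Δ = 2!·8!·2!/13! = 1/38610; Racah Σ t=0..0: t=0:+1/2304 = 1/2304; ⇒ 3j(5 2 5; 1 -2 1)² = 5/143, sgn +1
I_A²/I_B² = (6/715)/(5/143) = 6/25

6/25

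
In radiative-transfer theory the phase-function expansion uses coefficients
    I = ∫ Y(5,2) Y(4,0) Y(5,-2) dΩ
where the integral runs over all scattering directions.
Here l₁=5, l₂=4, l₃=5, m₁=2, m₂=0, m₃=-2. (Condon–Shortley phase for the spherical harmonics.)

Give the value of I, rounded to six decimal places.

Checks pass: Σm=0; 14 even; l₃=5∈[1,9].
(2·5+1)(2·4+1)(2·5+1) = 1089
Δ: 4! 6! 4! / 15! → 1/3153150
sum: t=0:+1/69120 t=1:−1/1728 t=2:+1/576 t=3:−1/1728 t=4:+1/69120 = 7/11520
3j²(5 4 5; 0 0 0) = Δ·Π!·Σ² = 2/143  (sign -1)
sum: t=0:+1/20736 t=1:−1/1728 t=2:+1/1920 t=3:−1/25920 = -1/20736
3j²(5 4 5; 2 0 -2) = Δ·Π!·Σ² = 1/2574  (sign +1)
combine: 4πI² = 1089·2/143·1/2574 = 1/169
take √, sign -1: I = -0.02169960

-0.021700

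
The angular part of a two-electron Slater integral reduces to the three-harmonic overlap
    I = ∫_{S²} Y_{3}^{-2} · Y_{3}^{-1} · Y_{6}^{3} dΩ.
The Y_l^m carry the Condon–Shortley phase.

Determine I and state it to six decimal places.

Rules hold: Σm=0, L=12 even, 0≤6≤6.
N = 7·7·13 = 637
Δ = 0!·6!·6!/13! = 1/12012
Racah Σ t=0..0: t=0:+1/1296 = 1/1296
⇒ 3j(3 3 6; 0 0 0)² = 100/3003, sgn +1
Racah Σ t=0..0: t=0:+1/5760 = 1/5760
⇒ 3j(3 3 6; -2 -1 3)² = 9/286, sgn -1
4πI² = N·(3j₀)²·(3jₘ)² = 1050/1573
I = -1·√(0.667514/4π) = -0.23047581

-0.230476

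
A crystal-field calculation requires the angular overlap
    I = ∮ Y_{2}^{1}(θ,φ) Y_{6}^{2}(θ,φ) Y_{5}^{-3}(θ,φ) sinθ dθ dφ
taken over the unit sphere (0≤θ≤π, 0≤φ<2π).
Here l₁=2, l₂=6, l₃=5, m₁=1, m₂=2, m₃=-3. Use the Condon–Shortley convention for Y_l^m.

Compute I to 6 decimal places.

Σlᵢ=13 odd — θ-integrand is odd under cosθ→−cosθ; I=0

0.000000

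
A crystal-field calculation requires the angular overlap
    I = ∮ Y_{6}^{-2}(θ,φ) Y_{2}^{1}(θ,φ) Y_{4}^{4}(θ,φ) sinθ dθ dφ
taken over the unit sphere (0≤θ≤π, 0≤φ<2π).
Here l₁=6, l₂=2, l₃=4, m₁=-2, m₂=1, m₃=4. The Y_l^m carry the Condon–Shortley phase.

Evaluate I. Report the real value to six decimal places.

0.000000

m-sum = -2 + 1 + 4 = 3 ≠ 0 ⇒ I = 0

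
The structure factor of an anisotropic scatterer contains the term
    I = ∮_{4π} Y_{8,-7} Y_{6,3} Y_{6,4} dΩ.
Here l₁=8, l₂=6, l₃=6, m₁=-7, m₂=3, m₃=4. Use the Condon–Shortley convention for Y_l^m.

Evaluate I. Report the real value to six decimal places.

-0.067804

m-sum 0 ✓  L=20 even ✓  2≤6≤14 ✓
Π(2lᵢ+1) = 17×13×13 = 2873
triangle coeff Δ(8,6,6) = 1/1309458150
Σ_t [2,6]: t=2:+1/49766400 t=3:−1/3110400 t=4:+1/1327104 t=5:−1/3110400 t=6:+1/49766400 = 1/6635520
(3j)²=350/46189 [(8 6 6; 0 0 0)], sign=+1
Σ_t [7,8]: t=7:−1/812851200 t=8:+1/1219276800 = -1/2438553600
(3j)²=6/2261 [(8 6 6; -7 3 4)], sign=-1
⇒ 4πI² = 3900/67507
I = (-1)√(3900/67507/(4π)) = -0.06780363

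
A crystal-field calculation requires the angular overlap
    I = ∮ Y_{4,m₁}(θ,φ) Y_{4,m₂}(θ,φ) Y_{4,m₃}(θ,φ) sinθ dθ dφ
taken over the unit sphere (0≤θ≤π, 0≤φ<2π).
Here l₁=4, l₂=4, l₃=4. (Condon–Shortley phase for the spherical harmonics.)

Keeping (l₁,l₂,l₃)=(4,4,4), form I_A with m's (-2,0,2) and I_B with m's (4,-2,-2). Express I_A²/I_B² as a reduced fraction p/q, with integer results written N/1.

121/630

l's match ⇒ only the (l;m) 3-j factors differ between A and B.
A: triangle coeff Δ(4,4,4) = 1/450450; Σ_t [2,4]: t=2:+1/384 t=3:−1/216 t=4:+1/2304 = -11/6912; (3j)²=11/1638 [(4 4 4; -2 0 2)], sign=-1
B: triangle coeff Δ(4,4,4) = 1/450450; Σ_t [0,0]: t=0:+1/2304 = 1/2304; (3j)²=5/143 [(4 4 4; 4 -2 -2)], sign=+1
I_A²/I_B² = (11/1638)/(5/143) = 121/630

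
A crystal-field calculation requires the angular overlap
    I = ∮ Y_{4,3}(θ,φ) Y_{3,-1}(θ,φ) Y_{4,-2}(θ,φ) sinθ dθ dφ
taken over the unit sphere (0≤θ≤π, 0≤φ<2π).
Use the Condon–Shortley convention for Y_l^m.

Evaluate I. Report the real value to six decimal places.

0.000000

l₁+l₂+l₃=11 is odd: 3j(l;000)=0 ⇒ I=0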